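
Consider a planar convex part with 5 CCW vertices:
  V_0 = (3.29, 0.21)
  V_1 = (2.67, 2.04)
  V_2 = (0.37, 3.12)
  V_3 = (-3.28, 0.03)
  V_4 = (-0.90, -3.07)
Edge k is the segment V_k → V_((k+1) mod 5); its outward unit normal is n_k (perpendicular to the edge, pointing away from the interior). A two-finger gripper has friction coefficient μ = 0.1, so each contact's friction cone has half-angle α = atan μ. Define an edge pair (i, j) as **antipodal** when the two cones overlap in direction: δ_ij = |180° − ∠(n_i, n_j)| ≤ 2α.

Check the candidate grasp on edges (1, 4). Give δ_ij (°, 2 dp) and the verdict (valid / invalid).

α = atan 0.1 = 5.71°;  2α = 11.42°
edge 1: e_1 = (-2.30, +1.08);  n_1 = (+0.4250, +0.9052)
edge 4: e_4 = (+4.19, +3.28);  n_4 = (+0.6164, -0.7874)
∠(n_1, n_4) = 116.79°
δ = |180° − 116.79°| = 63.21°
63.21° > 2α = 11.42°  →  invalid

δ = 63.21°, invalid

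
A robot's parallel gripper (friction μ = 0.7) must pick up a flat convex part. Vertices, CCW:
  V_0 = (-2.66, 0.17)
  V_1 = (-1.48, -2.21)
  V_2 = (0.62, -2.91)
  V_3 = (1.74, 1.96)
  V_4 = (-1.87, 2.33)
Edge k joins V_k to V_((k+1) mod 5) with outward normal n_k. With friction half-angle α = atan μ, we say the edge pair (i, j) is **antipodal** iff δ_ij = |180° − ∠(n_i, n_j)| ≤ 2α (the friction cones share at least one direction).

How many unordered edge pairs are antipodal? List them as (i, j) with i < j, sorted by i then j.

count = 4; pairs: (0,2), (0,3), (1,3), (2,4)

α = atan 0.7 = 34.99°;  2α = 69.98°
n_0 = (-0.8959, -0.4442)
n_1 = (-0.3162, -0.9487)
n_2 = (+0.9746, -0.2241)
n_3 = (+0.1020, +0.9948)
n_4 = (-0.9392, +0.3435)
  (0,1): δ = 134.81°  ·
  (0,2): δ = 39.32°  ✓
  (0,3): δ = 57.78°  ✓
  (0,4): δ = 133.54°  ·
  (1,2): δ = 84.52°  ·
  (1,3): δ = 12.58°  ✓
  (1,4): δ = 88.35°  ·
  (2,3): δ = 82.90°  ·
  (2,4): δ = 7.14°  ✓
  (3,4): δ = 104.24°  ·
antipodal pairs: 4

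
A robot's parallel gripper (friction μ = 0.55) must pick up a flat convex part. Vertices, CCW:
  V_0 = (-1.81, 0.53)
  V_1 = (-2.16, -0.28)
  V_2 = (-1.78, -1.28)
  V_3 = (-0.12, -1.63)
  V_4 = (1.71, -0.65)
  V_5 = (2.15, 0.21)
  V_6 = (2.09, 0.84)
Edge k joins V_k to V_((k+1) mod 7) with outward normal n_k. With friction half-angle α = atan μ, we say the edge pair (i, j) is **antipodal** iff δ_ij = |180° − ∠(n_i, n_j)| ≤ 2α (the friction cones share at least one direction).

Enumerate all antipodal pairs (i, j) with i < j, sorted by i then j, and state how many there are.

α = atan 0.55 = 28.81°;  2α = 57.62°
n_0 = (-0.9180, +0.3967)
n_1 = (-0.9348, -0.3552)
n_2 = (-0.2063, -0.9785)
n_3 = (+0.4721, -0.8816)
n_4 = (+0.8902, -0.4555)
n_5 = (+0.9955, +0.0948)
n_6 = (-0.0792, +0.9969)
  (0,1): δ = 135.82°  ·
  (0,2): δ = 78.54°  ·
  (0,3): δ = 38.46°  ✓
  (0,4): δ = 3.73°  ✓
  (0,5): δ = 28.81°  ✓
  (0,6): δ = 117.91°  ·
  (1,2): δ = 122.71°  ·
  (1,3): δ = 82.64°  ·
  (1,4): δ = 47.90°  ✓
  (1,5): δ = 15.37°  ✓
  (1,6): δ = 73.74°  ·
  (2,3): δ = 139.92°  ·
  (2,4): δ = 105.19°  ·
  (2,5): δ = 72.65°  ·
  (2,6): δ = 16.45°  ✓
  (3,4): δ = 145.27°  ·
  (3,5): δ = 112.73°  ·
  (3,6): δ = 23.63°  ✓
  (4,5): δ = 147.46°  ·
  (4,6): δ = 58.36°  ·
  (5,6): δ = 90.90°  ·
antipodal pairs: 7

count = 7; pairs: (0,3), (0,4), (0,5), (1,4), (1,5), (2,6), (3,6)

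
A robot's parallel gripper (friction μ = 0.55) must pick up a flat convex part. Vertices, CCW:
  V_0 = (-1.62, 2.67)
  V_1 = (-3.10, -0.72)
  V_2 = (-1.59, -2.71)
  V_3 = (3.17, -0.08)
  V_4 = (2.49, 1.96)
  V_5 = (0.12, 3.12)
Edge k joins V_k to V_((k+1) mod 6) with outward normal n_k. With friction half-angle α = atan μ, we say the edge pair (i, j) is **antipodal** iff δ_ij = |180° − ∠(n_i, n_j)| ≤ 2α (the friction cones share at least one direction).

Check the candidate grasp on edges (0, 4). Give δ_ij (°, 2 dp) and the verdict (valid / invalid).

δ = 87.51°, invalid

α = atan 0.55 = 28.81°;  2α = 57.62°
edge 0: e_0 = (-1.48, -3.39);  n_0 = (-0.9165, +0.4001)
edge 4: e_4 = (-2.37, +1.16);  n_4 = (+0.4396, +0.8982)
∠(n_0, n_4) = 92.49°
δ = |180° − 92.49°| = 87.51°
87.51° > 2α = 57.62°  →  invalid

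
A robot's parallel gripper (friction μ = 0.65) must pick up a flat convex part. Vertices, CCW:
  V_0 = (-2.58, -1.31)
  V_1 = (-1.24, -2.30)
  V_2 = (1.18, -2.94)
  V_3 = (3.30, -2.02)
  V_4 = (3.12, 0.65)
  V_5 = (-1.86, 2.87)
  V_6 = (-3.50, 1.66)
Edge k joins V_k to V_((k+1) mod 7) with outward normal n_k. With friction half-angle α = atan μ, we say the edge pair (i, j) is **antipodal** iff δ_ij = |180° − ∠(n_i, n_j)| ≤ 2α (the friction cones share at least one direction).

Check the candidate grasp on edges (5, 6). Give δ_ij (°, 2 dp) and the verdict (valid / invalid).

α = atan 0.65 = 33.02°;  2α = 66.05°
edge 5: e_5 = (-1.64, -1.21);  n_5 = (-0.5937, +0.8047)
edge 6: e_6 = (+0.92, -2.97);  n_6 = (-0.9552, -0.2959)
∠(n_5, n_6) = 70.79°
δ = |180° − 70.79°| = 109.21°
109.21° > 2α = 66.05°  →  invalid

δ = 109.21°, invalid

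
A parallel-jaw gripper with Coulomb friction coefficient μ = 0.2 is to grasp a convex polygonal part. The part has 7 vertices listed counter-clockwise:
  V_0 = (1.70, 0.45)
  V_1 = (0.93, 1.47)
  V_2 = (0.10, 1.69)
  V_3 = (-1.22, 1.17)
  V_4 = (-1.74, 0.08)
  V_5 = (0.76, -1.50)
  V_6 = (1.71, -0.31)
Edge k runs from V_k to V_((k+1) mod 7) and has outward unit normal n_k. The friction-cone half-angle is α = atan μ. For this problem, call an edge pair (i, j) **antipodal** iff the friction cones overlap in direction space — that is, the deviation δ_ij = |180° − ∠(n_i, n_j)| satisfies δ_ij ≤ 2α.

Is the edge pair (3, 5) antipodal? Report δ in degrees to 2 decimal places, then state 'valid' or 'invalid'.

δ = 13.10°, valid

α = atan 0.2 = 11.31°;  2α = 22.62°
edge 3: e_3 = (-0.52, -1.09);  n_3 = (-0.9026, +0.4306)
edge 5: e_5 = (+0.95, +1.19);  n_5 = (+0.7815, -0.6239)
∠(n_3, n_5) = 166.90°
δ = |180° − 166.90°| = 13.10°
13.10° ≤ 2α = 22.62°  →  valid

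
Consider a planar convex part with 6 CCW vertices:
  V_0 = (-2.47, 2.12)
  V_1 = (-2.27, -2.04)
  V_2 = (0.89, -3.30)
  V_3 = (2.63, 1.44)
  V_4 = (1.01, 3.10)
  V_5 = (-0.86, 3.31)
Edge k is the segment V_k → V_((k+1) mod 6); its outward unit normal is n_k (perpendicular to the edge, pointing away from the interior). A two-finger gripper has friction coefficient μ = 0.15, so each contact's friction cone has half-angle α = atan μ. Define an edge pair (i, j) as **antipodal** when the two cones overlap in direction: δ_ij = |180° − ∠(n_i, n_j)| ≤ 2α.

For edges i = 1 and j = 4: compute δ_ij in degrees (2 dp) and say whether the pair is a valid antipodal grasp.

δ = 15.33°, valid

α = atan 0.15 = 8.53°;  2α = 17.06°
edge 1: e_1 = (+3.16, -1.26);  n_1 = (-0.3704, -0.9289)
edge 4: e_4 = (-1.87, +0.21);  n_4 = (+0.1116, +0.9938)
∠(n_1, n_4) = 164.67°
δ = |180° − 164.67°| = 15.33°
15.33° ≤ 2α = 17.06°  →  valid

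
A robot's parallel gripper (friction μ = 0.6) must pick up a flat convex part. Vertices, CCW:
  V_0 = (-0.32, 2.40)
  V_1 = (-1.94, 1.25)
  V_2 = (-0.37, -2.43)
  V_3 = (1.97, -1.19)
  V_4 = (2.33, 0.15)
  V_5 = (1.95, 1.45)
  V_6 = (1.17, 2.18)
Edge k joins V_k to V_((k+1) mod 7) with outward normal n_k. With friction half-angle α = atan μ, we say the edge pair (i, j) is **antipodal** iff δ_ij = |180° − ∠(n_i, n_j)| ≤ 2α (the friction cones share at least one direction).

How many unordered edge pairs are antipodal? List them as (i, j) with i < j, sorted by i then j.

count = 7; pairs: (0,2), (0,3), (1,3), (1,4), (1,5), (1,6), (2,6)

α = atan 0.6 = 30.96°;  2α = 61.93°
n_0 = (-0.5789, +0.8154)
n_1 = (-0.9198, -0.3924)
n_2 = (+0.4682, -0.8836)
n_3 = (+0.9658, -0.2595)
n_4 = (+0.9598, +0.2806)
n_5 = (+0.6833, +0.7301)
n_6 = (+0.1461, +0.9893)
  (0,1): δ = 102.27°  ·
  (0,2): δ = 7.45°  ✓
  (0,3): δ = 39.59°  ✓
  (0,4): δ = 70.92°  ·
  (0,5): δ = 101.53°  ·
  (0,6): δ = 136.23°  ·
  (1,2): δ = 85.18°  ·
  (1,3): δ = 38.14°  ✓
  (1,4): δ = 6.81°  ✓
  (1,5): δ = 23.79°  ✓
  (1,6): δ = 58.50°  ✓
  (2,3): δ = 132.96°  ·
  (2,4): δ = 101.63°  ·
  (2,5): δ = 71.02°  ·
  (2,6): δ = 36.32°  ✓
  (3,4): δ = 148.67°  ·
  (3,5): δ = 118.07°  ·
  (3,6): δ = 83.36°  ·
  (4,5): δ = 149.40°  ·
  (4,6): δ = 114.69°  ·
  (5,6): δ = 145.30°  ·
antipodal pairs: 7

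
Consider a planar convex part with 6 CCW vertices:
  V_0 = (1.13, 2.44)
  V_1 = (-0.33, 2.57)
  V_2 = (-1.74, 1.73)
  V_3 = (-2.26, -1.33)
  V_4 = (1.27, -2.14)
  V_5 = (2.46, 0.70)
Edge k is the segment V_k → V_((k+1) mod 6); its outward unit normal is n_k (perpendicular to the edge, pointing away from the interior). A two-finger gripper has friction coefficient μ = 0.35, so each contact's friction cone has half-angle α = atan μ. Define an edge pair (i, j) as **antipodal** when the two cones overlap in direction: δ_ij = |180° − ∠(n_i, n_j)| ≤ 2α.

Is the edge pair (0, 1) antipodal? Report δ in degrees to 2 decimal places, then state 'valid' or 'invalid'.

α = atan 0.35 = 19.29°;  2α = 38.58°
edge 0: e_0 = (-1.46, +0.13);  n_0 = (+0.0887, +0.9961)
edge 1: e_1 = (-1.41, -0.84);  n_1 = (-0.5118, +0.8591)
∠(n_0, n_1) = 35.87°
δ = |180° − 35.87°| = 144.13°
144.13° > 2α = 38.58°  →  invalid

δ = 144.13°, invalid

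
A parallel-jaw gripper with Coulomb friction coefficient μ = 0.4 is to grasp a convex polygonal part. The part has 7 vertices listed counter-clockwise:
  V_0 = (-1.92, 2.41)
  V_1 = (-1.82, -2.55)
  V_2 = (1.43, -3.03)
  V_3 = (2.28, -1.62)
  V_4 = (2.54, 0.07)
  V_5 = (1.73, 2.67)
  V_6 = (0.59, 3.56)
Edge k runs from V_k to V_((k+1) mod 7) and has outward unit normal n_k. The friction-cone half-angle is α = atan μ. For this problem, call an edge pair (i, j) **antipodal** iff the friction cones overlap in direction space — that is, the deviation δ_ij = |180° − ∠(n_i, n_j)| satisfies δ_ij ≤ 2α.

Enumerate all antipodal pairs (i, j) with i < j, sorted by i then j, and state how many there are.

count = 6; pairs: (0,2), (0,3), (0,4), (1,5), (1,6), (2,6)

α = atan 0.4 = 21.80°;  2α = 43.60°
n_0 = (-0.9998, -0.0202)
n_1 = (-0.1461, -0.9893)
n_2 = (+0.8564, -0.5163)
n_3 = (+0.9884, -0.1521)
n_4 = (+0.9547, +0.2974)
n_5 = (+0.6154, +0.7882)
n_6 = (-0.4165, +0.9091)
  (0,1): δ = 99.56°  ·
  (0,2): δ = 32.24°  ✓
  (0,3): δ = 9.90°  ✓
  (0,4): δ = 16.15°  ✓
  (0,5): δ = 50.87°  ·
  (0,6): δ = 113.46°  ·
  (1,2): δ = 112.68°  ·
  (1,3): δ = 90.34°  ·
  (1,4): δ = 64.29°  ·
  (1,5): δ = 29.58°  ✓
  (1,6): δ = 33.02°  ✓
  (2,3): δ = 157.66°  ·
  (2,4): δ = 131.61°  ·
  (2,5): δ = 96.90°  ·
  (2,6): δ = 34.30°  ✓
  (3,4): δ = 153.95°  ·
  (3,5): δ = 119.23°  ·
  (3,6): δ = 56.64°  ·
  (4,5): δ = 145.28°  ·
  (4,6): δ = 82.69°  ·
  (5,6): δ = 117.41°  ·
antipodal pairs: 6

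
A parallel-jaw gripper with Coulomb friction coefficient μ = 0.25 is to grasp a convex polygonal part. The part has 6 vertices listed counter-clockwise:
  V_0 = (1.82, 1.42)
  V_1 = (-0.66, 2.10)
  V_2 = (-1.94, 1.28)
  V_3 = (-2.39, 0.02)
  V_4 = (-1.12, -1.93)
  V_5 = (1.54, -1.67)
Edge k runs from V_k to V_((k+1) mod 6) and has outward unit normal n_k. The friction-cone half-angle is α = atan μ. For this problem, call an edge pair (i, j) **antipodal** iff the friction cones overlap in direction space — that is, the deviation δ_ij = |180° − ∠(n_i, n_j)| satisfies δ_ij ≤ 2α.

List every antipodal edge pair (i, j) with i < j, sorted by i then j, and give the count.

count = 3; pairs: (0,4), (1,4), (2,5)

α = atan 0.25 = 14.04°;  2α = 28.07°
n_0 = (+0.2644, +0.9644)
n_1 = (-0.5394, +0.8420)
n_2 = (-0.9417, +0.3363)
n_3 = (-0.8380, -0.5457)
n_4 = (+0.0973, -0.9953)
n_5 = (+0.9959, -0.0902)
  (0,1): δ = 132.02°  ·
  (0,2): δ = 94.32°  ·
  (0,3): δ = 41.59°  ·
  (0,4): δ = 20.92°  ✓
  (0,5): δ = 100.16°  ·
  (1,2): δ = 142.30°  ·
  (1,3): δ = 89.57°  ·
  (1,4): δ = 27.06°  ✓
  (1,5): δ = 52.18°  ·
  (2,3): δ = 127.27°  ·
  (2,4): δ = 64.76°  ·
  (2,5): δ = 14.48°  ✓
  (3,4): δ = 117.49°  ·
  (3,5): δ = 38.25°  ·
  (4,5): δ = 100.76°  ·
antipodal pairs: 3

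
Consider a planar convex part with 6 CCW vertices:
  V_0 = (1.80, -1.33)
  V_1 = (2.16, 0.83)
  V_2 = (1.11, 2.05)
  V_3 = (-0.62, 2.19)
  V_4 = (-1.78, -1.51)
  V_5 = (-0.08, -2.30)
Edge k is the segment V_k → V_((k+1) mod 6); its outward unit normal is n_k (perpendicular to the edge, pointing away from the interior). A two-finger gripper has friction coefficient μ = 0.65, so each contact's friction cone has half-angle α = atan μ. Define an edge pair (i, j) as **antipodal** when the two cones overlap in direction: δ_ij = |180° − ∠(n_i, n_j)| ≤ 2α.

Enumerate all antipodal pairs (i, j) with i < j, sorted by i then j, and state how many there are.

α = atan 0.65 = 33.02°;  2α = 66.05°
n_0 = (+0.9864, -0.1644)
n_1 = (+0.7579, +0.6523)
n_2 = (+0.0807, +0.9967)
n_3 = (-0.9542, +0.2992)
n_4 = (-0.4214, -0.9069)
n_5 = (+0.4585, -0.8887)
  (0,1): δ = 129.82°  ·
  (0,2): δ = 85.16°  ·
  (0,3): δ = 7.94°  ✓
  (0,4): δ = 74.54°  ·
  (0,5): δ = 126.75°  ·
  (1,2): δ = 135.34°  ·
  (1,3): δ = 58.12°  ✓
  (1,4): δ = 24.36°  ✓
  (1,5): δ = 76.57°  ·
  (2,3): δ = 102.78°  ·
  (2,4): δ = 20.30°  ✓
  (2,5): δ = 31.92°  ✓
  (3,4): δ = 97.52°  ·
  (3,5): δ = 45.30°  ✓
  (4,5): δ = 127.78°  ·
antipodal pairs: 6

count = 6; pairs: (0,3), (1,3), (1,4), (2,4), (2,5), (3,5)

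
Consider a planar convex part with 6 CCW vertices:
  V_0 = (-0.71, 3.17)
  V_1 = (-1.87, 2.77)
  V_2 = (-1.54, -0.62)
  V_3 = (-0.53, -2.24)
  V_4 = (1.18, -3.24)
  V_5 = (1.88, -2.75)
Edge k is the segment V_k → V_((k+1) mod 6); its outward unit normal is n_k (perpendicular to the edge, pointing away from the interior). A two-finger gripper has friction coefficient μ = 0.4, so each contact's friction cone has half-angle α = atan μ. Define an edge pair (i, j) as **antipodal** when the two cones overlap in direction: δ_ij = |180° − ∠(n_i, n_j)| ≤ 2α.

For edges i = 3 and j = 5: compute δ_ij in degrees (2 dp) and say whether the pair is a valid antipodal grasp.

δ = 36.05°, valid

α = atan 0.4 = 21.80°;  2α = 43.60°
edge 3: e_3 = (+1.71, -1.00);  n_3 = (-0.5048, -0.8632)
edge 5: e_5 = (-2.59, +5.92);  n_5 = (+0.9162, +0.4008)
∠(n_3, n_5) = 143.95°
δ = |180° − 143.95°| = 36.05°
36.05° ≤ 2α = 43.60°  →  valid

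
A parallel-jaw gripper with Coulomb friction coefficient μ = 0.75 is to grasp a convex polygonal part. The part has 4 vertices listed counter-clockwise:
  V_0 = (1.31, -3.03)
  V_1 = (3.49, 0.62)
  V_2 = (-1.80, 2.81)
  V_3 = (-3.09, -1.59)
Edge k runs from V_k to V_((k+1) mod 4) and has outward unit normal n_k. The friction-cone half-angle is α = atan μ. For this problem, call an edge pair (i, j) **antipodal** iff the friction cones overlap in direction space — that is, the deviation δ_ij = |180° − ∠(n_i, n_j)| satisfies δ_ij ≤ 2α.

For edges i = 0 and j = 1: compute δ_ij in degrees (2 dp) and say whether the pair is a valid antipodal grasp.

α = atan 0.75 = 36.87°;  2α = 73.74°
edge 0: e_0 = (+2.18, +3.65);  n_0 = (+0.8585, -0.5128)
edge 1: e_1 = (-5.29, +2.19);  n_1 = (+0.3825, +0.9240)
∠(n_0, n_1) = 98.36°
δ = |180° − 98.36°| = 81.64°
81.64° > 2α = 73.74°  →  invalid

δ = 81.64°, invalid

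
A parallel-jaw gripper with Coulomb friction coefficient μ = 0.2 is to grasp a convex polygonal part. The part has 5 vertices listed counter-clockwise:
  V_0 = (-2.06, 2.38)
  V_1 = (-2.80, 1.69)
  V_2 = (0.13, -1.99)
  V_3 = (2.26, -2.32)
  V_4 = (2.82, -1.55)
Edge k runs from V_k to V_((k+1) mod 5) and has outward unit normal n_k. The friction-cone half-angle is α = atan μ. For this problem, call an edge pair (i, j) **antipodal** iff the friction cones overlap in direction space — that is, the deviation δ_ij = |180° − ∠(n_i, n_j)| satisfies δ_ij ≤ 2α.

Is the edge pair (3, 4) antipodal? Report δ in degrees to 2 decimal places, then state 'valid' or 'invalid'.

α = atan 0.2 = 11.31°;  2α = 22.62°
edge 3: e_3 = (+0.56, +0.77);  n_3 = (+0.8087, -0.5882)
edge 4: e_4 = (-4.88, +3.93);  n_4 = (+0.6272, +0.7788)
∠(n_3, n_4) = 87.18°
δ = |180° − 87.18°| = 92.82°
92.82° > 2α = 22.62°  →  invalid

δ = 92.82°, invalid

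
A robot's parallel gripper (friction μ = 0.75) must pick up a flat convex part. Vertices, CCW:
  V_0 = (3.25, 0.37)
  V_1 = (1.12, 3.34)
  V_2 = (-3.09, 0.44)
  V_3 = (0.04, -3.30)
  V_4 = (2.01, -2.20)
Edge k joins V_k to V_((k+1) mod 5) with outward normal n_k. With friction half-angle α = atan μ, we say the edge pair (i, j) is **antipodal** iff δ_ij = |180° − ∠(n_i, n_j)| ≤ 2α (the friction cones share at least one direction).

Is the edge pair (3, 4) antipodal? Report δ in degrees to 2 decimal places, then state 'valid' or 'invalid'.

α = atan 0.75 = 36.87°;  2α = 73.74°
edge 3: e_3 = (+1.97, +1.10);  n_3 = (+0.4875, -0.8731)
edge 4: e_4 = (+1.24, +2.57);  n_4 = (+0.9006, -0.4346)
∠(n_3, n_4) = 35.07°
δ = |180° − 35.07°| = 144.93°
144.93° > 2α = 73.74°  →  invalid

δ = 144.93°, invalid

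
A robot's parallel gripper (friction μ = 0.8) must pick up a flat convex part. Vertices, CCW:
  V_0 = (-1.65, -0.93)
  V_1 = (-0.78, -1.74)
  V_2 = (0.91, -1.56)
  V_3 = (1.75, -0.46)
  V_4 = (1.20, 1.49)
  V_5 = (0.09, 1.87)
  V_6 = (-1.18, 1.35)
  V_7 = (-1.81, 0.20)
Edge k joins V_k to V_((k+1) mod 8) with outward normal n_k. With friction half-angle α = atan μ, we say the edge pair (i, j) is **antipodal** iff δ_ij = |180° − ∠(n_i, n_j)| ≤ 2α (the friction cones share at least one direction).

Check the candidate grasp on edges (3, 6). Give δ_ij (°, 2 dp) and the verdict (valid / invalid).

δ = 44.47°, valid

α = atan 0.8 = 38.66°;  2α = 77.32°
edge 3: e_3 = (-0.55, +1.95);  n_3 = (+0.9624, +0.2715)
edge 6: e_6 = (-0.63, -1.15);  n_6 = (-0.8770, +0.4805)
∠(n_3, n_6) = 135.53°
δ = |180° − 135.53°| = 44.47°
44.47° ≤ 2α = 77.32°  →  valid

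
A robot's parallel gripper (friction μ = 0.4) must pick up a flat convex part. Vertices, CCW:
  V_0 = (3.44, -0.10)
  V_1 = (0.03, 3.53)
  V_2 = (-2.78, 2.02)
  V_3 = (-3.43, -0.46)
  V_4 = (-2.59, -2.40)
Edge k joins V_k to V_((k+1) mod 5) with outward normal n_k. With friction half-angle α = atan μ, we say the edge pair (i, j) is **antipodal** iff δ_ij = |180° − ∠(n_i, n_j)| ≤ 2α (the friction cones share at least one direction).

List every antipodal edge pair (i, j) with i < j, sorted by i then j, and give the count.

α = atan 0.4 = 21.80°;  2α = 43.60°
n_0 = (+0.7288, +0.6847)
n_1 = (-0.4734, +0.8809)
n_2 = (-0.9673, +0.2535)
n_3 = (-0.9177, -0.3973)
n_4 = (+0.3564, -0.9343)
  (0,1): δ = 104.96°  ·
  (0,2): δ = 57.90°  ·
  (0,3): δ = 19.80°  ✓
  (0,4): δ = 67.67°  ·
  (1,2): δ = 132.94°  ·
  (1,3): δ = 94.84°  ·
  (1,4): δ = 7.37°  ✓
  (2,3): δ = 141.90°  ·
  (2,4): δ = 54.44°  ·
  (3,4): δ = 92.53°  ·
antipodal pairs: 2

count = 2; pairs: (0,3), (1,4)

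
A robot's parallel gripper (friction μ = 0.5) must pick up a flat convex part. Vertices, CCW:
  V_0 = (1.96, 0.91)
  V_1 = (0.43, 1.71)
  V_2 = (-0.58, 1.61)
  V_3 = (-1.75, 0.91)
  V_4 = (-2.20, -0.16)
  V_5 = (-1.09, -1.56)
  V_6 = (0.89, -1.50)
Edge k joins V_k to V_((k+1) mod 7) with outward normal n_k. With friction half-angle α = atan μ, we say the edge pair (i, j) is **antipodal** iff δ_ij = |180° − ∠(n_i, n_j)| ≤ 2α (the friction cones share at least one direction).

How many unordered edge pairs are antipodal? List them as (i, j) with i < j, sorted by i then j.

count = 6; pairs: (0,4), (0,5), (1,5), (2,5), (2,6), (3,6)

α = atan 0.5 = 26.57°;  2α = 53.13°
n_0 = (+0.4634, +0.8862)
n_1 = (-0.0985, +0.9951)
n_2 = (-0.5134, +0.8581)
n_3 = (-0.9218, +0.3877)
n_4 = (-0.7836, -0.6213)
n_5 = (+0.0303, -0.9995)
n_6 = (+0.9140, -0.4058)
  (0,1): δ = 146.74°  ·
  (0,2): δ = 121.50°  ·
  (0,3): δ = 85.21°  ·
  (0,4): δ = 23.99°  ✓
  (0,5): δ = 29.34°  ✓
  (0,6): δ = 93.66°  ·
  (1,2): δ = 154.76°  ·
  (1,3): δ = 118.46°  ·
  (1,4): δ = 57.25°  ·
  (1,5): δ = 3.92°  ✓
  (1,6): δ = 60.41°  ·
  (2,3): δ = 143.70°  ·
  (2,4): δ = 82.48°  ·
  (2,5): δ = 29.16°  ✓
  (2,6): δ = 35.17°  ✓
  (3,4): δ = 118.78°  ·
  (3,5): δ = 65.45°  ·
  (3,6): δ = 1.13°  ✓
  (4,5): δ = 126.67°  ·
  (4,6): δ = 62.35°  ·
  (5,6): δ = 115.68°  ·
antipodal pairs: 6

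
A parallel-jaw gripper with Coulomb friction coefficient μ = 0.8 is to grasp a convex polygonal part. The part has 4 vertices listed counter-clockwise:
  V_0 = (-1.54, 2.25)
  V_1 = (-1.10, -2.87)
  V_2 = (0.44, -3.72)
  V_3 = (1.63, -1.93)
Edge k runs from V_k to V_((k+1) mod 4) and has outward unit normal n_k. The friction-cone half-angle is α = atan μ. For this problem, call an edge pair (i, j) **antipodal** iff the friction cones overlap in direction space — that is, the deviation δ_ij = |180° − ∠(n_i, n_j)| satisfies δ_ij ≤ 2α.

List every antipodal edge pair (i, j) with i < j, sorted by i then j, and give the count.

count = 3; pairs: (0,2), (0,3), (1,3)

α = atan 0.8 = 38.66°;  2α = 77.32°
n_0 = (-0.9963, -0.0856)
n_1 = (-0.4832, -0.8755)
n_2 = (+0.8328, -0.5536)
n_3 = (+0.7968, +0.6043)
  (0,1): δ = 123.81°  ·
  (0,2): δ = 38.53°  ✓
  (0,3): δ = 32.26°  ✓
  (1,2): δ = 94.72°  ·
  (1,3): δ = 23.93°  ✓
  (2,3): δ = 109.21°  ·
antipodal pairs: 3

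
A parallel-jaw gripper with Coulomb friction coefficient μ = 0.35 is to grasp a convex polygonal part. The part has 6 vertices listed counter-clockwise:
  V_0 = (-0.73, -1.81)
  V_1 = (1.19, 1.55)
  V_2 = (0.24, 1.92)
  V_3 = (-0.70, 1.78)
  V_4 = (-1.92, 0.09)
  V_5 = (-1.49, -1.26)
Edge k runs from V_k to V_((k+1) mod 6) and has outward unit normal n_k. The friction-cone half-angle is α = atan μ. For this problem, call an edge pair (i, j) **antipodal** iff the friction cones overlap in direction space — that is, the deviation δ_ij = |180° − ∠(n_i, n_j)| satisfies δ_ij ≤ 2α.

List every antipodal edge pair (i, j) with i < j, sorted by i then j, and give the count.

α = atan 0.35 = 19.29°;  2α = 38.58°
n_0 = (+0.8682, -0.4961)
n_1 = (+0.3629, +0.9318)
n_2 = (-0.1473, +0.9891)
n_3 = (-0.8108, +0.5853)
n_4 = (-0.9528, -0.3035)
n_5 = (-0.5863, -0.8101)
  (0,1): δ = 81.53°  ·
  (0,2): δ = 51.78°  ·
  (0,3): δ = 6.08°  ✓
  (0,4): δ = 47.41°  ·
  (0,5): δ = 83.85°  ·
  (1,2): δ = 150.25°  ·
  (1,3): δ = 104.55°  ·
  (1,4): δ = 51.05°  ·
  (1,5): δ = 14.61°  ✓
  (2,3): δ = 134.30°  ·
  (2,4): δ = 80.80°  ·
  (2,5): δ = 44.36°  ·
  (3,4): δ = 126.51°  ·
  (3,5): δ = 90.07°  ·
  (4,5): δ = 143.56°  ·
antipodal pairs: 2

count = 2; pairs: (0,3), (1,5)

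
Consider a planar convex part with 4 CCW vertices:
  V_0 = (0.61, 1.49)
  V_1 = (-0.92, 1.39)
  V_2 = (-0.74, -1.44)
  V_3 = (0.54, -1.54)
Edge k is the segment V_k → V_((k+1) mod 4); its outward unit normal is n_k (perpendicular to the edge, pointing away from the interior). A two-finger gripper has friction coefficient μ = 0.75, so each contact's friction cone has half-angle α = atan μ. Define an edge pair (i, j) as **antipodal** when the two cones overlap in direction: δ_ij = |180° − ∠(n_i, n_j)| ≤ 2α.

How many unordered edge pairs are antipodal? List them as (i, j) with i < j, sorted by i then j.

α = atan 0.75 = 36.87°;  2α = 73.74°
n_0 = (-0.0652, +0.9979)
n_1 = (-0.9980, -0.0635)
n_2 = (-0.0779, -0.9970)
n_3 = (+0.9997, -0.0231)
  (0,1): δ = 90.10°  ·
  (0,2): δ = 8.21°  ✓
  (0,3): δ = 84.94°  ·
  (1,2): δ = 98.11°  ·
  (1,3): δ = 4.96°  ✓
  (2,3): δ = 86.86°  ·
antipodal pairs: 2

count = 2; pairs: (0,2), (1,3)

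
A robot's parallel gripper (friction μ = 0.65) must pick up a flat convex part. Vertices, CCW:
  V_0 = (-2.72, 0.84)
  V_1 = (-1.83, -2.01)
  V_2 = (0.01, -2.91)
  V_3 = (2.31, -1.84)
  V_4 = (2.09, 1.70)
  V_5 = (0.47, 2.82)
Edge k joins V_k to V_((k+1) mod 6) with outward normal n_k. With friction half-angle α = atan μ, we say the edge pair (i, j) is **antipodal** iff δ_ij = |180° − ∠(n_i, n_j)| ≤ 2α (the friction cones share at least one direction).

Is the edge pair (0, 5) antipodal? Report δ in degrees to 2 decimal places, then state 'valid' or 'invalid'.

δ = 104.48°, invalid

α = atan 0.65 = 33.02°;  2α = 66.05°
edge 0: e_0 = (+0.89, -2.85);  n_0 = (-0.9545, -0.2981)
edge 5: e_5 = (-3.19, -1.98);  n_5 = (-0.5274, +0.8496)
∠(n_0, n_5) = 75.52°
δ = |180° − 75.52°| = 104.48°
104.48° > 2α = 66.05°  →  invalid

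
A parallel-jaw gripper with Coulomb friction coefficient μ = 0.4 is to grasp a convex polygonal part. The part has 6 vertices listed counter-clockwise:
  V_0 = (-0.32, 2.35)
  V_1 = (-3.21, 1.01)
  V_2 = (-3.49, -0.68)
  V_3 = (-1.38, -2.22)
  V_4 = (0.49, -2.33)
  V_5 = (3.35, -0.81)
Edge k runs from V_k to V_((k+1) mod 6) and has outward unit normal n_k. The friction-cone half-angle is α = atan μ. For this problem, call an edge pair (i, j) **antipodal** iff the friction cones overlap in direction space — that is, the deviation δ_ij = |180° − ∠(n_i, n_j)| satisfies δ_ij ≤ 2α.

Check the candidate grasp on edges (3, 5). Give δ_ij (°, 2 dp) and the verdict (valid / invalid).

δ = 37.36°, valid

α = atan 0.4 = 21.80°;  2α = 43.60°
edge 3: e_3 = (+1.87, -0.11);  n_3 = (-0.0587, -0.9983)
edge 5: e_5 = (-3.67, +3.16);  n_5 = (+0.6525, +0.7578)
∠(n_3, n_5) = 142.64°
δ = |180° − 142.64°| = 37.36°
37.36° ≤ 2α = 43.60°  →  valid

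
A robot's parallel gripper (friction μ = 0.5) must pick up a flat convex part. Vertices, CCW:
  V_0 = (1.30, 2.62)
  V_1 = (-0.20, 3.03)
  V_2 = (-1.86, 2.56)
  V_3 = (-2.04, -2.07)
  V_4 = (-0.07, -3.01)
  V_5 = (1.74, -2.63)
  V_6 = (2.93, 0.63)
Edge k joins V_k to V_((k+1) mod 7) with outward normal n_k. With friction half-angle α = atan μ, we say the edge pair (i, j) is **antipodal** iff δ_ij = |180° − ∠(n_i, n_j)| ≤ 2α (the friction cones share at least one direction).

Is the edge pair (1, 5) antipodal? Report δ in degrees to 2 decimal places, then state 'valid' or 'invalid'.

α = atan 0.5 = 26.57°;  2α = 53.13°
edge 1: e_1 = (-1.66, -0.47);  n_1 = (-0.2724, +0.9622)
edge 5: e_5 = (+1.19, +3.26);  n_5 = (+0.9394, -0.3429)
∠(n_1, n_5) = 125.86°
δ = |180° − 125.86°| = 54.14°
54.14° > 2α = 53.13°  →  invalid

δ = 54.14°, invalid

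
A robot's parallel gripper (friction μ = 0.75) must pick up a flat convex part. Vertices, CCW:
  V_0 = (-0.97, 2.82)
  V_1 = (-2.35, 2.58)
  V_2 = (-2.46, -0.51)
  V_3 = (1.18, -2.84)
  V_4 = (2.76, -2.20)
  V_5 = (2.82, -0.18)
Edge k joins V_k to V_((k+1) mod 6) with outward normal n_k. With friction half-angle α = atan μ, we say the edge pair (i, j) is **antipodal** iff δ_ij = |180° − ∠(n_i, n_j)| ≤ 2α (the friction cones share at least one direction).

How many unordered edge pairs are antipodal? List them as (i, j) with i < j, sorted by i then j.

α = atan 0.75 = 36.87°;  2α = 73.74°
n_0 = (-0.1713, +0.9852)
n_1 = (-0.9994, +0.0356)
n_2 = (-0.5391, -0.8422)
n_3 = (+0.3754, -0.9268)
n_4 = (+0.9996, -0.0297)
n_5 = (+0.6206, +0.7841)
  (0,1): δ = 101.90°  ·
  (0,2): δ = 42.49°  ✓
  (0,3): δ = 12.19°  ✓
  (0,4): δ = 78.43°  ·
  (0,5): δ = 131.77°  ·
  (1,2): δ = 120.58°  ·
  (1,3): δ = 65.91°  ✓
  (1,4): δ = 0.34°  ✓
  (1,5): δ = 53.68°  ✓
  (2,3): δ = 125.33°  ·
  (2,4): δ = 59.08°  ✓
  (2,5): δ = 5.74°  ✓
  (3,4): δ = 113.75°  ·
  (3,5): δ = 60.41°  ✓
  (4,5): δ = 126.66°  ·
antipodal pairs: 8

count = 8; pairs: (0,2), (0,3), (1,3), (1,4), (1,5), (2,4), (2,5), (3,5)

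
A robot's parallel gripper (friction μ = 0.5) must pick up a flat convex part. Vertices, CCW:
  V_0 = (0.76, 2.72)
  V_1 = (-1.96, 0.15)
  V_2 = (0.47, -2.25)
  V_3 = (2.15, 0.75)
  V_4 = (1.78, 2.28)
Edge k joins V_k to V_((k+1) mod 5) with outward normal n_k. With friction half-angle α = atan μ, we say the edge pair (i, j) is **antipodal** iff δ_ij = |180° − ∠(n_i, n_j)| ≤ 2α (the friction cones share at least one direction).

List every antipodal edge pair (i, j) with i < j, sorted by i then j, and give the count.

count = 3; pairs: (0,2), (1,3), (1,4)

α = atan 0.5 = 26.57°;  2α = 53.13°
n_0 = (-0.6868, +0.7269)
n_1 = (-0.7027, -0.7115)
n_2 = (+0.8725, -0.4886)
n_3 = (+0.9720, +0.2351)
n_4 = (+0.3961, +0.9182)
  (0,1): δ = 88.02°  ·
  (0,2): δ = 17.38°  ✓
  (0,3): δ = 60.22°  ·
  (0,4): δ = 113.29°  ·
  (1,2): δ = 74.60°  ·
  (1,3): δ = 31.76°  ✓
  (1,4): δ = 21.31°  ✓
  (2,3): δ = 137.16°  ·
  (2,4): δ = 84.09°  ·
  (3,4): δ = 126.93°  ·
antipodal pairs: 3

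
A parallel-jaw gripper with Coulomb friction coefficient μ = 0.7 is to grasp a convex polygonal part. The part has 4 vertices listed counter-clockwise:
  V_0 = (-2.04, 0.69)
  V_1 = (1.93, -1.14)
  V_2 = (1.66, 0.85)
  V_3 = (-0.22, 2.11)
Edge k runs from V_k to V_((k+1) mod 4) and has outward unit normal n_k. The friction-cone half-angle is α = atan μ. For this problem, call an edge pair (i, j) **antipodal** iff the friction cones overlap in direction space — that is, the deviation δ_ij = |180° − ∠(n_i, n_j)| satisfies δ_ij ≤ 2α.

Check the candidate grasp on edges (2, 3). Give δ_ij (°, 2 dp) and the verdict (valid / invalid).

δ = 108.21°, invalid

α = atan 0.7 = 34.99°;  2α = 69.98°
edge 2: e_2 = (-1.88, +1.26);  n_2 = (+0.5567, +0.8307)
edge 3: e_3 = (-1.82, -1.42);  n_3 = (-0.6151, +0.7884)
∠(n_2, n_3) = 71.79°
δ = |180° − 71.79°| = 108.21°
108.21° > 2α = 69.98°  →  invalid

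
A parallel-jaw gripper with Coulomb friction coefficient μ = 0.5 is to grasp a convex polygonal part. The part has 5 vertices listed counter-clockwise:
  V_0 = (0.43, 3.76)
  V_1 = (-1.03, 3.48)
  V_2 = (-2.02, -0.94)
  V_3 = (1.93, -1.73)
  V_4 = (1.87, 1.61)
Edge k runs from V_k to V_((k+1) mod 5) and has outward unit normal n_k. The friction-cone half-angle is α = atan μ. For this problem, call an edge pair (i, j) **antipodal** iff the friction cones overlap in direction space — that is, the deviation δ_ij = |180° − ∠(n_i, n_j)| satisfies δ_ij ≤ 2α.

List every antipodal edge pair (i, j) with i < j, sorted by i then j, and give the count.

α = atan 0.5 = 26.57°;  2α = 53.13°
n_0 = (-0.1883, +0.9821)
n_1 = (-0.9758, +0.2186)
n_2 = (-0.1961, -0.9806)
n_3 = (+0.9998, +0.0180)
n_4 = (+0.8309, +0.5565)
  (0,1): δ = 113.48°  ·
  (0,2): δ = 22.17°  ✓
  (0,3): δ = 80.17°  ·
  (0,4): δ = 112.96°  ·
  (1,2): δ = 88.69°  ·
  (1,3): δ = 13.65°  ✓
  (1,4): δ = 46.44°  ✓
  (2,3): δ = 77.66°  ·
  (2,4): δ = 44.88°  ✓
  (3,4): δ = 147.22°  ·
antipodal pairs: 4

count = 4; pairs: (0,2), (1,3), (1,4), (2,4)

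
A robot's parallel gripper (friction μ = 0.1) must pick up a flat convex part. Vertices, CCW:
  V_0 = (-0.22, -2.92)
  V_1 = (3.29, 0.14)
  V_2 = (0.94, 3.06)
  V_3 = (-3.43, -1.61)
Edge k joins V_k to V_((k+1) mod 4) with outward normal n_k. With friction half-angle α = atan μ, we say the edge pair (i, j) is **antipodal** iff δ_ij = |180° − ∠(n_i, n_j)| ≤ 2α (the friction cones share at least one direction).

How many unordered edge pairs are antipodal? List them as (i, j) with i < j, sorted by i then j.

α = atan 0.1 = 5.71°;  2α = 11.42°
n_0 = (+0.6571, -0.7538)
n_1 = (+0.7790, +0.6270)
n_2 = (-0.7302, +0.6833)
n_3 = (-0.3778, -0.9259)
  (0,1): δ = 92.25°  ·
  (0,2): δ = 5.82°  ✓
  (0,3): δ = 116.72°  ·
  (1,2): δ = 81.93°  ·
  (1,3): δ = 28.97°  ·
  (2,3): δ = 69.10°  ·
antipodal pairs: 1

count = 1; pairs: (0,2)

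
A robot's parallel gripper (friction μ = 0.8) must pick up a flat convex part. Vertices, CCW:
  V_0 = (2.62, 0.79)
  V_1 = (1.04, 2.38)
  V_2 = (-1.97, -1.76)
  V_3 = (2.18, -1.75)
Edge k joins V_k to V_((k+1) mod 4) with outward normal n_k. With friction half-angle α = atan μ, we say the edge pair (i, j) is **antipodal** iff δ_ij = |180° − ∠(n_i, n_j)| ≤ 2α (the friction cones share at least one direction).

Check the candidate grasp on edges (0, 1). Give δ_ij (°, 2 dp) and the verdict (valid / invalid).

α = atan 0.8 = 38.66°;  2α = 77.32°
edge 0: e_0 = (-1.58, +1.59);  n_0 = (+0.7093, +0.7049)
edge 1: e_1 = (-3.01, -4.14);  n_1 = (-0.8088, +0.5881)
∠(n_0, n_1) = 99.16°
δ = |180° − 99.16°| = 80.84°
80.84° > 2α = 77.32°  →  invalid

δ = 80.84°, invalid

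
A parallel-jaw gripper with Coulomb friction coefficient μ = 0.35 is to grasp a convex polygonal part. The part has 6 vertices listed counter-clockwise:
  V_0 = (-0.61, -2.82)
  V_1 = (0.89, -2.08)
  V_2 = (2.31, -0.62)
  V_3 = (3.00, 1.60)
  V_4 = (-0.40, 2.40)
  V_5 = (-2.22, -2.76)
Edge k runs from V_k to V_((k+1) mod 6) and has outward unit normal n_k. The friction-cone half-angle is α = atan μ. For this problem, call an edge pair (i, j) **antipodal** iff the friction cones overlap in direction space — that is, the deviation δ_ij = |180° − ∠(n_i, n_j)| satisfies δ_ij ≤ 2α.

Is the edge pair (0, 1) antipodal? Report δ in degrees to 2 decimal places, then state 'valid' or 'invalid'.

δ = 160.46°, invalid

α = atan 0.35 = 19.29°;  2α = 38.58°
edge 0: e_0 = (+1.50, +0.74);  n_0 = (+0.4424, -0.8968)
edge 1: e_1 = (+1.42, +1.46);  n_1 = (+0.7169, -0.6972)
∠(n_0, n_1) = 19.54°
δ = |180° − 19.54°| = 160.46°
160.46° > 2α = 38.58°  →  invalid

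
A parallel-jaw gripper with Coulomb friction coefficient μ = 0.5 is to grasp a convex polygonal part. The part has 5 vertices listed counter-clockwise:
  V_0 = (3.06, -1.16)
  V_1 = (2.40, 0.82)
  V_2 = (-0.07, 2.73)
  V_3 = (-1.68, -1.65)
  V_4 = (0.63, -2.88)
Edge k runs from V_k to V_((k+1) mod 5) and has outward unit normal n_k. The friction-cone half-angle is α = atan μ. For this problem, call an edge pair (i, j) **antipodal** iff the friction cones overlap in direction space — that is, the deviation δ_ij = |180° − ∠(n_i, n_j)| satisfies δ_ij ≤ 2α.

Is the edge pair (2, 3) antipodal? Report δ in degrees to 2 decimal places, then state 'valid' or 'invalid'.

δ = 97.85°, invalid

α = atan 0.5 = 26.57°;  2α = 53.13°
edge 2: e_2 = (-1.61, -4.38);  n_2 = (-0.9386, +0.3450)
edge 3: e_3 = (+2.31, -1.23);  n_3 = (-0.4700, -0.8827)
∠(n_2, n_3) = 82.15°
δ = |180° − 82.15°| = 97.85°
97.85° > 2α = 53.13°  →  invalid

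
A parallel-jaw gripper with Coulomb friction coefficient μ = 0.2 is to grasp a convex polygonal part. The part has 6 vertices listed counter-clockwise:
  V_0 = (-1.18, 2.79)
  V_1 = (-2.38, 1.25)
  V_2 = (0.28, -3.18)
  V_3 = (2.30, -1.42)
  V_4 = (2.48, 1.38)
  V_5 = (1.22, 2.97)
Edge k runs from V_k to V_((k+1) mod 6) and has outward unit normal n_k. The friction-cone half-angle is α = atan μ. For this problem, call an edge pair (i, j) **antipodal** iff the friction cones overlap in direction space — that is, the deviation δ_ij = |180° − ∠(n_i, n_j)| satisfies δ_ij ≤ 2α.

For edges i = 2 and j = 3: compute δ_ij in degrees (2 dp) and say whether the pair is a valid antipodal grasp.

α = atan 0.2 = 11.31°;  2α = 22.62°
edge 2: e_2 = (+2.02, +1.76);  n_2 = (+0.6569, -0.7540)
edge 3: e_3 = (+0.18, +2.80);  n_3 = (+0.9979, -0.0642)
∠(n_2, n_3) = 45.26°
δ = |180° − 45.26°| = 134.74°
134.74° > 2α = 22.62°  →  invalid

δ = 134.74°, invalid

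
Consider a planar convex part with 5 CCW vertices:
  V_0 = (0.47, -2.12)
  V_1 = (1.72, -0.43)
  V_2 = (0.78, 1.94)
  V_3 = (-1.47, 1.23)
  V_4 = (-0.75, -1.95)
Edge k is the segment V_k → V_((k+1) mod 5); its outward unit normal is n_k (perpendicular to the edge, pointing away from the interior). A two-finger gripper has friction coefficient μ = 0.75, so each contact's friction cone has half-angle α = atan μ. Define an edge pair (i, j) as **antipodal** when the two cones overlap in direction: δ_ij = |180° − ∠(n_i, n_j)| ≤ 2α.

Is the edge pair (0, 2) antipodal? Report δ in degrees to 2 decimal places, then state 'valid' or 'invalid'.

δ = 36.00°, valid

α = atan 0.75 = 36.87°;  2α = 73.74°
edge 0: e_0 = (+1.25, +1.69);  n_0 = (+0.8040, -0.5947)
edge 2: e_2 = (-2.25, -0.71);  n_2 = (-0.3009, +0.9536)
∠(n_0, n_2) = 144.00°
δ = |180° − 144.00°| = 36.00°
36.00° ≤ 2α = 73.74°  →  valid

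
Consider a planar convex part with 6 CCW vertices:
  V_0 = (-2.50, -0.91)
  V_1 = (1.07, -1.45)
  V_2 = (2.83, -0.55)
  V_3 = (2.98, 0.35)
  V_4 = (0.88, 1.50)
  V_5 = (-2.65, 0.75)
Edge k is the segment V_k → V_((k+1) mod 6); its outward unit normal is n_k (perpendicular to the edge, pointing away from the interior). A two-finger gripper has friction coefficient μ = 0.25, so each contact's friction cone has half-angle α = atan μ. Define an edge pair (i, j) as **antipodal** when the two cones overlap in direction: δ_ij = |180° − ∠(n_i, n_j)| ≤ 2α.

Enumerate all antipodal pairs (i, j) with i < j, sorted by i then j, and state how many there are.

count = 4; pairs: (0,3), (0,4), (1,4), (2,5)

α = atan 0.25 = 14.04°;  2α = 28.07°
n_0 = (-0.1496, -0.9888)
n_1 = (+0.4553, -0.8903)
n_2 = (+0.9864, -0.1644)
n_3 = (+0.4803, +0.8771)
n_4 = (-0.2078, +0.9782)
n_5 = (-0.9959, -0.0900)
  (0,1): δ = 144.32°  ·
  (0,2): δ = 90.86°  ·
  (0,3): δ = 20.10°  ✓
  (0,4): δ = 20.60°  ✓
  (0,5): δ = 103.76°  ·
  (1,2): δ = 126.55°  ·
  (1,3): δ = 55.79°  ·
  (1,4): δ = 15.09°  ✓
  (1,5): δ = 68.08°  ·
  (2,3): δ = 109.24°  ·
  (2,4): δ = 68.54°  ·
  (2,5): δ = 14.63°  ✓
  (3,4): δ = 139.30°  ·
  (3,5): δ = 56.13°  ·
  (4,5): δ = 96.83°  ·
antipodal pairs: 4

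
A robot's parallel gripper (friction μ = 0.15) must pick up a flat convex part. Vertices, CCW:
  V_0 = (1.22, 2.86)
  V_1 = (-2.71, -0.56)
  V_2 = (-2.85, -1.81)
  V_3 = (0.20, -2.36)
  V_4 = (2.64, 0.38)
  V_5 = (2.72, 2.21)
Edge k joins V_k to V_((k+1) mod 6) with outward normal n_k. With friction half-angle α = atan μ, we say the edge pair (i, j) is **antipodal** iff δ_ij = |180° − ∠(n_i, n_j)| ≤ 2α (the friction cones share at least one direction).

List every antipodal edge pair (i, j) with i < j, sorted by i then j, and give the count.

α = atan 0.15 = 8.53°;  2α = 17.06°
n_0 = (-0.6565, +0.7544)
n_1 = (-0.9938, +0.1113)
n_2 = (-0.1775, -0.9841)
n_3 = (+0.7468, -0.6650)
n_4 = (+0.9990, -0.0437)
n_5 = (+0.3976, +0.9176)
  (0,1): δ = 137.42°  ·
  (0,2): δ = 51.25°  ·
  (0,3): δ = 7.28°  ✓
  (0,4): δ = 46.47°  ·
  (0,5): δ = 115.54°  ·
  (1,2): δ = 93.83°  ·
  (1,3): δ = 35.29°  ·
  (1,4): δ = 3.89°  ✓
  (1,5): δ = 72.96°  ·
  (2,3): δ = 121.46°  ·
  (2,4): δ = 82.28°  ·
  (2,5): δ = 13.21°  ✓
  (3,4): δ = 140.82°  ·
  (3,5): δ = 71.74°  ·
  (4,5): δ = 110.93°  ·
antipodal pairs: 3

count = 3; pairs: (0,3), (1,4), (2,5)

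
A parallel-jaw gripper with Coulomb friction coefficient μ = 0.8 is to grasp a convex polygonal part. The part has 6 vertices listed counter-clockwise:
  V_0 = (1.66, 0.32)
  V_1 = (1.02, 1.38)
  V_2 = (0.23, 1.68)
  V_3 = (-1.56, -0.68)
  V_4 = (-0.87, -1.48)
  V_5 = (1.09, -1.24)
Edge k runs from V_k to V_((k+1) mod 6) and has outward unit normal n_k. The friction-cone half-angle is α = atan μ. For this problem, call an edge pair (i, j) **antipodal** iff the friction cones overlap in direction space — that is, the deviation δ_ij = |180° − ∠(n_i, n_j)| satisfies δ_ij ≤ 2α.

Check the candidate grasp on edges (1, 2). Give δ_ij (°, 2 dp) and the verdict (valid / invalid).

α = atan 0.8 = 38.66°;  2α = 77.32°
edge 1: e_1 = (-0.79, +0.30);  n_1 = (+0.3550, +0.9349)
edge 2: e_2 = (-1.79, -2.36);  n_2 = (-0.7967, +0.6043)
∠(n_1, n_2) = 73.61°
δ = |180° − 73.61°| = 106.39°
106.39° > 2α = 77.32°  →  invalid

δ = 106.39°, invalid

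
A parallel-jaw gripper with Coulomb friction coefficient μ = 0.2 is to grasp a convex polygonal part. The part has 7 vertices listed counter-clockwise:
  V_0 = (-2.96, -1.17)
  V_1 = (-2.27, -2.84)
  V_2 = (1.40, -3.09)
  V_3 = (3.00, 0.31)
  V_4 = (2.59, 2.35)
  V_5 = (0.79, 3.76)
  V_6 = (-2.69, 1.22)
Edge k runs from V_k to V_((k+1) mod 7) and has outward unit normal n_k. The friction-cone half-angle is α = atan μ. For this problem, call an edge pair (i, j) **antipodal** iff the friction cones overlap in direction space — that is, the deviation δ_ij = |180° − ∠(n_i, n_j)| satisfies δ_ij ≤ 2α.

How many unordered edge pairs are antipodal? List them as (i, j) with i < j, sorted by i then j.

α = atan 0.2 = 11.31°;  2α = 22.62°
n_0 = (-0.9242, -0.3819)
n_1 = (-0.0680, -0.9977)
n_2 = (+0.9048, -0.4258)
n_3 = (+0.9804, +0.1970)
n_4 = (+0.6167, +0.7872)
n_5 = (-0.5896, +0.8077)
n_6 = (-0.9937, +0.1123)
  (0,1): δ = 116.35°  ·
  (0,2): δ = 47.65°  ·
  (0,3): δ = 11.09°  ✓
  (0,4): δ = 29.48°  ·
  (0,5): δ = 103.68°  ·
  (0,6): δ = 151.11°  ·
  (1,2): δ = 111.30°  ·
  (1,3): δ = 74.74°  ·
  (1,4): δ = 34.18°  ·
  (1,5): δ = 40.02°  ·
  (1,6): δ = 87.45°  ·
  (2,3): δ = 143.43°  ·
  (2,4): δ = 102.87°  ·
  (2,5): δ = 28.67°  ·
  (2,6): δ = 18.76°  ✓
  (3,4): δ = 139.44°  ·
  (3,5): δ = 65.24°  ·
  (3,6): δ = 17.81°  ✓
  (4,5): δ = 105.80°  ·
  (4,6): δ = 58.37°  ·
  (5,6): δ = 132.57°  ·
antipodal pairs: 3

count = 3; pairs: (0,3), (2,6), (3,6)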